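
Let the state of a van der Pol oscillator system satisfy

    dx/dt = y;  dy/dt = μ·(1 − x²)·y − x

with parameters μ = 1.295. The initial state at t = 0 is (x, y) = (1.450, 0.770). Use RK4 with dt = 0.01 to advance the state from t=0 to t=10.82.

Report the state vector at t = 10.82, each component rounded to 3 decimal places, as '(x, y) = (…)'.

(x, y) = (-1.744, 0.541)

t=0.000: state=(1.450, 0.770)
step 1 (dt=0.01): k1=(0.770, -2.549), k2=(0.757, -2.546), k3=(0.757, -2.546), k4=(0.745, -2.542); state += dt/6·(k1+2k2+2k3+k4)
t=0.010: state=(1.458, 0.745)
t=0.020: state=(1.465, 0.719)
t=0.030: state=(1.472, 0.694)
continuing one RK4 step at a time; state shown every 50 steps (Δt=0.5):
t=0.500: state=(1.564, -0.192)
t=1.000: state=(1.351, -0.618)
t=1.500: state=(0.948, -1.026)
t=2.000: state=(0.251, -1.885)
t=2.500: state=(-1.012, -2.901)
t=3.000: state=(-1.944, -0.592)
t=3.500: state=(-1.933, 0.357)
t=4.000: state=(-1.696, 0.564)
t=4.500: state=(-1.369, 0.759)
t=5.000: state=(-0.906, 1.149)
t=5.500: state=(-0.125, 2.118)
t=6.000: state=(1.229, 2.811)
t=6.500: state=(1.995, 0.316)
t=7.000: state=(1.920, -0.402)
t=7.500: state=(1.670, -0.583)
t=8.000: state=(1.333, -0.785)
t=8.500: state=(0.849, -1.208)
t=9.000: state=(0.019, -2.258)
t=9.500: state=(-1.360, -2.634)
t=10.000: state=(-2.007, -0.174)
t=10.500: state=(-1.900, 0.426)
t=10.820: state=(-1.744, 0.541)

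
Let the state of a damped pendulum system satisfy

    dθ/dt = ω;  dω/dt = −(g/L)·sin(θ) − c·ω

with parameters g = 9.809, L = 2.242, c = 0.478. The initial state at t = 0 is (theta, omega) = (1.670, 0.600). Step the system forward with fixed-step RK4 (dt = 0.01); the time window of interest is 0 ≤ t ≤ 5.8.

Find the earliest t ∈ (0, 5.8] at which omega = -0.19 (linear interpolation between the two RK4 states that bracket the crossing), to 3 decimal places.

t = 0.178

t=0.000: state=(1.670, 0.600)
step 1 (dt=0.01): k1=(0.600, -4.640), k2=(0.577, -4.628), k3=(0.577, -4.628), k4=(0.554, -4.616); state += dt/6·(k1+2k2+2k3+k4)
t=0.010: state=(1.676, 0.554)
t=0.020: state=(1.681, 0.508)
t=0.030: state=(1.686, 0.462)
t=0.170: state=(1.707, -0.155)
next step: t=0.180: state=(1.705, -0.198) — omega has crossed -0.19
linear interpolation between t=0.170 (-0.15523) and t=0.180 (-0.19774) → t≈0.178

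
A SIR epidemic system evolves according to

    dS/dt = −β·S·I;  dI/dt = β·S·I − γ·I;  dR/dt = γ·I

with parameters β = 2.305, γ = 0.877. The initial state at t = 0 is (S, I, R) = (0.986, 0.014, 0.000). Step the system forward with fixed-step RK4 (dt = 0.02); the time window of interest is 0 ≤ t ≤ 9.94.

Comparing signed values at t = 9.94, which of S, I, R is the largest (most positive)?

largest component: R

t=0.000: state=(0.986, 0.014, 0.000)
step 1 (dt=0.02): k1=(-0.032, 0.020, 0.012), k2=(-0.032, 0.020, 0.012), k3=(-0.032, 0.020, 0.012), k4=(-0.033, 0.020, 0.013); state += dt/6·(k1+2k2+2k3+k4)
t=0.020: state=(0.985, 0.014, 0.000)
t=0.040: state=(0.985, 0.015, 0.001)
t=0.060: state=(0.984, 0.015, 0.001)
continuing one RK4 step at a time; state shown every 25 steps (Δt=0.5):
t=0.500: state=(0.963, 0.028, 0.009)
t=1.000: state=(0.921, 0.053, 0.026)
t=1.500: state=(0.847, 0.095, 0.058)
t=2.000: state=(0.734, 0.154, 0.112)
t=2.500: state=(0.594, 0.213, 0.193)
t=3.000: state=(0.453, 0.251, 0.296)
t=3.500: state=(0.337, 0.255, 0.408)
t=4.000: state=(0.255, 0.230, 0.515)
t=4.500: state=(0.199, 0.192, 0.608)
t=5.000: state=(0.163, 0.153, 0.684)
t=5.500: state=(0.140, 0.117, 0.743)
t=6.000: state=(0.124, 0.088, 0.787)
t=6.500: state=(0.114, 0.065, 0.821)
t=7.000: state=(0.107, 0.048, 0.845)
t=7.500: state=(0.102, 0.035, 0.863)
t=8.000: state=(0.099, 0.025, 0.876)
t=8.500: state=(0.096, 0.018, 0.886)
t=9.000: state=(0.094, 0.013, 0.893)
t=9.500: state=(0.093, 0.009, 0.897)
t=9.940: state=(0.092, 0.007, 0.901)
compare at T: S=0.092, I=0.007, R=0.901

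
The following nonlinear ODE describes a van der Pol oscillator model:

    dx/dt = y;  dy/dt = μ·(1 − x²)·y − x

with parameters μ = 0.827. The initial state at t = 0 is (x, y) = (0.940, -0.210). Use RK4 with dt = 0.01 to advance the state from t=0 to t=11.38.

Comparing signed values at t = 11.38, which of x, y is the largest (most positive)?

largest component: y

t=0.000: state=(0.940, -0.210)
step 1 (dt=0.01): k1=(-0.210, -0.960), k2=(-0.215, -0.960), k3=(-0.215, -0.960), k4=(-0.220, -0.960); state += dt/6·(k1+2k2+2k3+k4)
t=0.010: state=(0.938, -0.220)
t=0.020: state=(0.936, -0.229)
t=0.030: state=(0.933, -0.239)
continuing one RK4 step at a time; state shown every 50 steps (Δt=0.5):
t=0.500: state=(0.715, -0.692)
t=1.000: state=(0.237, -1.239)
t=1.500: state=(-0.527, -1.766)
t=2.000: state=(-1.361, -1.320)
t=2.500: state=(-1.713, -0.127)
t=3.000: state=(-1.589, 0.536)
t=3.500: state=(-1.218, 0.945)
t=4.000: state=(-0.624, 1.476)
t=4.500: state=(0.309, 2.268)
t=5.000: state=(1.461, 1.920)
t=5.500: state=(1.968, 0.203)
t=6.000: state=(1.855, -0.519)
t=6.500: state=(1.511, -0.843)
t=7.000: state=(1.002, -1.226)
t=7.500: state=(0.233, -1.911)
t=8.000: state=(-0.912, -2.489)
t=8.500: state=(-1.857, -0.990)
t=9.000: state=(-1.981, 0.270)
t=9.500: state=(-1.726, 0.691)
t=10.000: state=(-1.306, 1.000)
t=10.500: state=(-0.695, 1.494)
t=11.000: state=(0.248, 2.306)
t=11.380: state=(1.177, 2.359)
compare at T: x=1.177, y=2.359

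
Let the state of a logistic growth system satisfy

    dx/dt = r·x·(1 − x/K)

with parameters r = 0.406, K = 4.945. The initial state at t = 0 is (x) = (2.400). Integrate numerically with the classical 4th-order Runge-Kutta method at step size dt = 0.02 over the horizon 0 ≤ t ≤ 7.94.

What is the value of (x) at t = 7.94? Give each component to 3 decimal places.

t=0.000: state=(2.400)
step 1 (dt=0.02): k1=(0.501), k2=(0.502), k3=(0.502), k4=(0.502); state += dt/6·(k1+2k2+2k3+k4)
t=0.020: state=(2.410)
t=0.040: state=(2.420)
t=0.060: state=(2.430)
continuing one RK4 step at a time; state shown every 25 steps (Δt=0.5):
t=0.500: state=(2.651)
t=1.000: state=(2.898)
t=1.500: state=(3.136)
t=2.000: state=(3.362)
t=2.500: state=(3.572)
t=3.000: state=(3.764)
t=3.500: state=(3.937)
t=4.000: state=(4.090)
t=4.500: state=(4.224)
t=5.000: state=(4.340)
t=5.500: state=(4.440)
t=6.000: state=(4.525)
t=6.500: state=(4.597)
t=7.000: state=(4.657)
t=7.500: state=(4.707)
t=7.940: state=(4.745)

(x) = (4.745)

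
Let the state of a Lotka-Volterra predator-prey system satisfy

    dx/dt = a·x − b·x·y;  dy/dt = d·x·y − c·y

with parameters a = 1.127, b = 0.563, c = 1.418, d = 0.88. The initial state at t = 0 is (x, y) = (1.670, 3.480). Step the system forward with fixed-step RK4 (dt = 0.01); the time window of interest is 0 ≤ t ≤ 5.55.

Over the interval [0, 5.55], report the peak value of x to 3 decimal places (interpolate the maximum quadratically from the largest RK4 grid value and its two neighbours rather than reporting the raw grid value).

max x = 2.654

t=0.000: state=(1.670, 3.480)
step 1 (dt=0.01): k1=(-1.390, 0.180), k2=(-1.385, 0.158), k3=(-1.385, 0.158), k4=(-1.380, 0.137); state += dt/6·(k1+2k2+2k3+k4)
t=0.010: state=(1.656, 3.482)
t=0.020: state=(1.642, 3.483)
t=0.030: state=(1.629, 3.483)
continuing one RK4 step at a time; state shown every 20 steps (Δt=0.2):
t=0.200: state=(1.415, 3.436)
t=0.400: state=(1.215, 3.259)
t=0.600: state=(1.070, 2.998)
t=0.800: state=(0.972, 2.701)
t=1.000: state=(0.914, 2.400)
t=1.200: state=(0.888, 2.117)
t=1.400: state=(0.890, 1.863)
t=1.600: state=(0.915, 1.644)
t=1.800: state=(0.963, 1.460)
t=2.000: state=(1.033, 1.311)
t=2.200: state=(1.124, 1.193)
t=2.400: state=(1.238, 1.105)
t=2.600: state=(1.374, 1.047)
t=2.800: state=(1.533, 1.018)
t=3.000: state=(1.713, 1.020)
t=3.200: state=(1.910, 1.056)
t=3.400: state=(2.116, 1.133)
t=3.600: state=(2.318, 1.261)
t=3.800: state=(2.494, 1.451)
t=4.000: state=(2.616, 1.715)
t=4.200: state=(2.653, 2.056)
t=4.400: state=(2.578, 2.458)
t=4.600: state=(2.392, 2.871)
t=4.800: state=(2.125, 3.221)
t=5.000: state=(1.828, 3.434)
t=5.200: state=(1.549, 3.479)
t=5.400: state=(1.318, 3.369)
t=5.550: state=(1.182, 3.211)
largest grid value and its neighbours: x(4.160)=2.65377, x(4.170)=2.65392, x(4.180)=2.65380
parabola through these three points peaks at t≈4.171 with x≈2.65392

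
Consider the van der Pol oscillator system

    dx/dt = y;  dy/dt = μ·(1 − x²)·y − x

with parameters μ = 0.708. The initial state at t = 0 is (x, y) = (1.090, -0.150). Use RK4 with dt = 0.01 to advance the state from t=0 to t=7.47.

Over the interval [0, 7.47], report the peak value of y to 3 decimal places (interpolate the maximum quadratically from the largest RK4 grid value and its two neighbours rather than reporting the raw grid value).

t=0.000: state=(1.090, -0.150)
step 1 (dt=0.01): k1=(-0.150, -1.070), k2=(-0.155, -1.069), k3=(-0.155, -1.069), k4=(-0.161, -1.067); state += dt/6·(k1+2k2+2k3+k4)
t=0.010: state=(1.088, -0.161)
t=0.020: state=(1.087, -0.171)
t=0.030: state=(1.085, -0.182)
continuing one RK4 step at a time; state shown every 25 steps (Δt=0.25):
t=0.250: state=(1.020, -0.409)
t=0.500: state=(0.886, -0.658)
t=0.750: state=(0.691, -0.908)
t=1.000: state=(0.431, -1.175)
t=1.250: state=(0.102, -1.457)
t=1.500: state=(-0.295, -1.709)
t=1.750: state=(-0.740, -1.805)
t=2.000: state=(-1.171, -1.587)
t=2.250: state=(-1.507, -1.059)
t=2.500: state=(-1.694, -0.448)
t=2.750: state=(-1.741, 0.048)
t=3.000: state=(-1.682, 0.398)
t=3.250: state=(-1.550, 0.652)
t=3.500: state=(-1.360, 0.866)
t=3.750: state=(-1.116, 1.084)
t=4.000: state=(-0.815, 1.340)
t=4.250: state=(-0.442, 1.655)
t=4.500: state=(0.017, 2.014)
t=4.750: state=(0.559, 2.286)
t=5.000: state=(1.128, 2.180)
t=5.250: state=(1.603, 1.539)
t=5.500: state=(1.881, 0.697)
t=5.750: state=(1.968, 0.045)
t=6.000: state=(1.925, -0.358)
t=6.250: state=(1.802, -0.609)
t=6.500: state=(1.625, -0.797)
t=6.750: state=(1.404, -0.973)
t=7.000: state=(1.137, -1.174)
t=7.250: state=(0.813, -1.429)
t=7.470: state=(0.468, -1.712)
largest grid value and its neighbours: y(4.820)=2.30881, y(4.830)=2.30909, y(4.840)=2.30858
parabola through these three points peaks at t≈4.829 with y≈2.30910

max y = 2.309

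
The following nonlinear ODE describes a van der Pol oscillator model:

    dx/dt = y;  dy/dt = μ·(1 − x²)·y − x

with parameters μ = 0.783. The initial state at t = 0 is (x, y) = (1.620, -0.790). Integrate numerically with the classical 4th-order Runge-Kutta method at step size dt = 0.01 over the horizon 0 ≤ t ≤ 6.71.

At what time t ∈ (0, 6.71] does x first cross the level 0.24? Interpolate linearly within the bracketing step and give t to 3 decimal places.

t=0.000: state=(1.620, -0.790)
step 1 (dt=0.01): k1=(-0.790, -0.615), k2=(-0.793, -0.615), k3=(-0.793, -0.615), k4=(-0.796, -0.615); state += dt/6·(k1+2k2+2k3+k4)
t=0.010: state=(1.612, -0.796)
t=0.020: state=(1.604, -0.802)
t=0.030: state=(1.596, -0.808)
continuing one RK4 step at a time; state shown every 25 steps (Δt=0.25):
t=0.250: state=(1.403, -0.950)
t=0.500: state=(1.142, -1.141)
t=0.750: state=(0.827, -1.394)
t=1.000: state=(0.438, -1.733)
t=1.100: state=(0.257, -1.892)
next step: t=1.110: state=(0.238, -1.909) — x has crossed 0.24
linear interpolation between t=1.100 (0.25696) and t=1.110 (0.23796) → t≈1.109

t = 1.109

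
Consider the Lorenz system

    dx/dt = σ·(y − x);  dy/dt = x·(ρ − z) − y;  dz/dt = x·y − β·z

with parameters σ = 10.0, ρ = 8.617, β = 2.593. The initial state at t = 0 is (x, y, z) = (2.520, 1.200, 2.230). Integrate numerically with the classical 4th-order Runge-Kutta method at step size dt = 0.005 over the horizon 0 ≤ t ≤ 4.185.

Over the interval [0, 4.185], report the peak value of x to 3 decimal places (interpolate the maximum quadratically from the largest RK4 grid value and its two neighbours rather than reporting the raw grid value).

t=0.000: state=(2.520, 1.200, 2.230)
step 1 (dt=0.005): k1=(-13.200, 14.895, -2.758), k2=(-12.498, 14.664, -2.687), k3=(-12.521, 14.676, -2.687), k4=(-11.840, 14.455, -2.618); state += dt/6·(k1+2k2+2k3+k4)
t=0.005: state=(2.457, 1.273, 2.217)
t=0.010: state=(2.401, 1.345, 2.204)
t=0.015: state=(2.352, 1.414, 2.192)
continuing one RK4 step at a time; state shown every 40 steps (Δt=0.2):
t=0.200: state=(2.793, 3.710, 2.275)
t=0.400: state=(5.354, 6.806, 4.904)
t=0.600: state=(6.874, 6.482, 10.199)
t=0.800: state=(4.466, 3.084, 10.190)
t=1.000: state=(2.728, 2.377, 7.397)
t=1.200: state=(2.747, 3.050, 5.500)
t=1.400: state=(3.791, 4.498, 5.213)
t=1.600: state=(5.247, 5.846, 6.949)
t=1.800: state=(5.556, 5.215, 9.088)
t=2.000: state=(4.394, 3.780, 8.825)
t=2.200: state=(3.602, 3.454, 7.384)
t=2.400: state=(3.741, 3.994, 6.481)
t=2.600: state=(4.442, 4.831, 6.716)
t=2.800: state=(5.014, 5.130, 7.801)
t=3.000: state=(4.827, 4.565, 8.425)
t=3.200: state=(4.258, 4.019, 7.998)
t=3.400: state=(4.020, 4.027, 7.300)
t=3.600: state=(4.232, 4.412, 7.052)
t=3.800: state=(4.601, 4.753, 7.399)
t=4.000: state=(4.729, 4.695, 7.896)
t=4.185: state=(4.542, 4.401, 7.987)
largest grid value and its neighbours: x(0.565)=6.92713, x(0.570)=6.92986, x(0.575)=6.92914
parabola through these three points peaks at t≈0.571 with x≈6.93000

max x = 6.930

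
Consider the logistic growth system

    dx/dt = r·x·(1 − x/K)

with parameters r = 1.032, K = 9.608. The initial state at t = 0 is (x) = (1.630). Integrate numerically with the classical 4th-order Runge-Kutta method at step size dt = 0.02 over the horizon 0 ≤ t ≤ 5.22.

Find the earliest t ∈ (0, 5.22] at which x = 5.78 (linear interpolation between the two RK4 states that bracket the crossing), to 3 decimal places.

t=0.000: state=(1.630)
step 1 (dt=0.02): k1=(1.397), k2=(1.406), k3=(1.406), k4=(1.416); state += dt/6·(k1+2k2+2k3+k4)
t=0.020: state=(1.658)
t=0.040: state=(1.687)
t=0.060: state=(1.716)
continuing one RK4 step at a time; state shown every 10 steps (Δt=0.2):
t=0.200: state=(1.929)
t=0.400: state=(2.266)
t=0.600: state=(2.643)
t=0.800: state=(3.056)
t=1.000: state=(3.502)
t=1.200: state=(3.972)
t=1.400: state=(4.460)
t=1.600: state=(4.955)
t=1.800: state=(5.447)
t=1.920: state=(5.737)
next step: t=1.940: state=(5.784) — x has crossed 5.78
linear interpolation between t=1.920 (5.73679) and t=1.940 (5.78440) → t≈1.938

t = 1.938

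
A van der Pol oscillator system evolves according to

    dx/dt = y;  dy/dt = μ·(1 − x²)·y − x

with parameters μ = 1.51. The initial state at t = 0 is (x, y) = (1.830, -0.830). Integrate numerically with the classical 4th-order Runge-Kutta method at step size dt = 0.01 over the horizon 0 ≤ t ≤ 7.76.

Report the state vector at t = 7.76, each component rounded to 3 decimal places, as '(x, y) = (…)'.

t=0.000: state=(1.830, -0.830)
step 1 (dt=0.01): k1=(-0.830, 1.114), k2=(-0.824, 1.079), k3=(-0.825, 1.080), k4=(-0.819, 1.047); state += dt/6·(k1+2k2+2k3+k4)
t=0.010: state=(1.822, -0.819)
t=0.020: state=(1.814, -0.809)
t=0.030: state=(1.806, -0.800)
continuing one RK4 step at a time; state shown every 50 steps (Δt=0.5):
t=0.500: state=(1.470, -0.711)
t=1.000: state=(1.063, -0.970)
t=1.500: state=(0.415, -1.765)
t=2.000: state=(-0.868, -3.259)
t=2.500: state=(-1.963, -0.665)
t=3.000: state=(-1.961, 0.329)
t=3.500: state=(-1.752, 0.485)
t=4.000: state=(-1.477, 0.625)
t=4.500: state=(-1.106, 0.896)
t=5.000: state=(-0.513, 1.598)
t=5.500: state=(0.665, 3.157)
t=6.000: state=(1.904, 1.007)
t=6.500: state=(1.976, -0.288)
t=7.000: state=(1.777, -0.472)
t=7.500: state=(1.510, -0.607)
t=7.760: state=(1.339, -0.712)

(x, y) = (1.339, -0.712)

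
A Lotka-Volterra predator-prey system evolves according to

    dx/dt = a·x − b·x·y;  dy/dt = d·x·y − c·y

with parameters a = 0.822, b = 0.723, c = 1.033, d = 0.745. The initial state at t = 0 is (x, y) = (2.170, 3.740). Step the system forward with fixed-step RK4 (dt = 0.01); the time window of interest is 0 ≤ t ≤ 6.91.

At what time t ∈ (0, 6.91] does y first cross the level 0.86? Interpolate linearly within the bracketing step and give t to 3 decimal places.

t=0.000: state=(2.170, 3.740)
step 1 (dt=0.01): k1=(-4.084, 2.183), k2=(-4.063, 2.132), k3=(-4.062, 2.132), k4=(-4.040, 2.081); state += dt/6·(k1+2k2+2k3+k4)
t=0.010: state=(2.129, 3.761)
t=0.020: state=(2.089, 3.782)
t=0.030: state=(2.049, 3.801)
continuing one RK4 step at a time; state shown every 25 steps (Δt=0.25):
t=0.250: state=(1.315, 3.975)
t=0.500: state=(0.801, 3.721)
t=0.750: state=(0.524, 3.243)
t=1.000: state=(0.375, 2.720)
t=1.250: state=(0.295, 2.234)
t=1.500: state=(0.251, 1.815)
t=1.750: state=(0.230, 1.466)
t=2.000: state=(0.222, 1.181)
t=2.250: state=(0.225, 0.951)
t=2.360: state=(0.230, 0.864)
next step: t=2.370: state=(0.230, 0.857) — y has crossed 0.86
linear interpolation between t=2.360 (0.86446) and t=2.370 (0.85704) → t≈2.366

t = 2.366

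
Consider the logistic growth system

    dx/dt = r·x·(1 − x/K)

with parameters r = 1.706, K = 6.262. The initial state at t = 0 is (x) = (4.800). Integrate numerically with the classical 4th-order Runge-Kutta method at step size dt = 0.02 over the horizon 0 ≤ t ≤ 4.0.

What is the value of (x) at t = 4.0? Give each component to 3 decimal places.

(x) = (6.260)

t=0.000: state=(4.800)
step 1 (dt=0.02): k1=(1.912), k2=(1.894), k3=(1.895), k4=(1.877); state += dt/6·(k1+2k2+2k3+k4)
t=0.020: state=(4.838)
t=0.040: state=(4.875)
t=0.060: state=(4.912)
continuing one RK4 step at a time; state shown every 10 steps (Δt=0.2):
t=0.200: state=(5.147)
t=0.400: state=(5.427)
t=0.600: state=(5.644)
t=0.800: state=(5.810)
t=1.000: state=(5.934)
t=1.200: state=(6.025)
t=1.400: state=(6.092)
t=1.600: state=(6.140)
t=1.800: state=(6.175)
t=2.000: state=(6.200)
t=2.200: state=(6.218)
t=2.400: state=(6.230)
t=2.600: state=(6.239)
t=2.800: state=(6.246)
t=3.000: state=(6.251)
t=3.200: state=(6.254)
t=3.400: state=(6.256)
t=3.600: state=(6.258)
t=3.800: state=(6.259)
t=4.000: state=(6.260)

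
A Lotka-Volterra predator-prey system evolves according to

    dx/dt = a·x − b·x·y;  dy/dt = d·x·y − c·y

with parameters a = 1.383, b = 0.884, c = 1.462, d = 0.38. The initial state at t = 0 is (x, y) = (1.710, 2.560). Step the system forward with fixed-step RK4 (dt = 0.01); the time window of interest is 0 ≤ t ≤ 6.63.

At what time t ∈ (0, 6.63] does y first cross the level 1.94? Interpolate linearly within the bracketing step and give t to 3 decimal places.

t=0.000: state=(1.710, 2.560)
step 1 (dt=0.01): k1=(-1.505, -2.079), k2=(-1.483, -2.078), k3=(-1.483, -2.078), k4=(-1.461, -2.077); state += dt/6·(k1+2k2+2k3+k4)
t=0.010: state=(1.695, 2.539)
t=0.020: state=(1.681, 2.518)
t=0.030: state=(1.667, 2.498)
continuing one RK4 step at a time; state shown every 25 steps (Δt=0.25):
t=0.250: state=(1.452, 2.061)
t=0.310: state=(1.418, 1.950)
next step: t=0.320: state=(1.413, 1.932) — y has crossed 1.94
linear interpolation between t=0.310 (1.95023) and t=0.320 (1.93229) → t≈0.316

t = 0.316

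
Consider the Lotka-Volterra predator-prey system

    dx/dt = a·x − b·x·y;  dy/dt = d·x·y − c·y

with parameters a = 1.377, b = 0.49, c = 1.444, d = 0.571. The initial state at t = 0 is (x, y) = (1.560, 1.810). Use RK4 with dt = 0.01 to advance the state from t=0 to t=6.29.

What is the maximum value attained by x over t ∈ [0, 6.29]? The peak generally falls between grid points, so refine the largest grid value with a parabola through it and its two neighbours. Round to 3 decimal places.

max x = 4.364

t=0.000: state=(1.560, 1.810)
step 1 (dt=0.01): k1=(0.765, -1.001), k2=(0.770, -0.995), k3=(0.770, -0.995), k4=(0.776, -0.988); state += dt/6·(k1+2k2+2k3+k4)
t=0.010: state=(1.568, 1.800)
t=0.020: state=(1.576, 1.790)
t=0.030: state=(1.583, 1.781)
continuing one RK4 step at a time; state shown every 25 steps (Δt=0.25):
t=0.250: state=(1.788, 1.601)
t=0.500: state=(2.091, 1.470)
t=0.750: state=(2.474, 1.418)
t=1.000: state=(2.931, 1.453)
t=1.250: state=(3.436, 1.594)
t=1.500: state=(3.925, 1.881)
t=1.750: state=(4.281, 2.360)
t=2.000: state=(4.343, 3.058)
t=2.250: state=(4.006, 3.886)
t=2.500: state=(3.353, 4.591)
t=2.750: state=(2.633, 4.902)
t=3.000: state=(2.047, 4.761)
t=3.250: state=(1.653, 4.311)
t=3.500: state=(1.424, 3.737)
t=3.750: state=(1.317, 3.163)
t=4.000: state=(1.302, 2.655)
t=4.250: state=(1.363, 2.237)
t=4.500: state=(1.493, 1.910)
t=4.750: state=(1.693, 1.670)
t=5.000: state=(1.968, 1.510)
t=5.250: state=(2.321, 1.428)
t=5.500: state=(2.752, 1.428)
t=5.750: state=(3.244, 1.527)
t=6.000: state=(3.750, 1.753)
t=6.250: state=(4.173, 2.155)
t=6.290: state=(4.223, 2.238)
largest grid value and its neighbours: x(1.910)=4.36394, x(1.920)=4.36420, x(1.930)=4.36382
parabola through these three points peaks at t≈1.919 with x≈4.36420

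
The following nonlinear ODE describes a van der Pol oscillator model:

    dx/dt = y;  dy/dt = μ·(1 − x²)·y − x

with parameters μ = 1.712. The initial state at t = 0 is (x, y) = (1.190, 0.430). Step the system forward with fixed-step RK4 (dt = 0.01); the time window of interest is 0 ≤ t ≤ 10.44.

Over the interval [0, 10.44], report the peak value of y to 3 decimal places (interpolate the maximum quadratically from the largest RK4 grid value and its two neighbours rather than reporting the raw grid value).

max y = 3.471

t=0.000: state=(1.190, 0.430)
step 1 (dt=0.01): k1=(0.430, -1.496), k2=(0.423, -1.497), k3=(0.423, -1.497), k4=(0.415, -1.497); state += dt/6·(k1+2k2+2k3+k4)
t=0.010: state=(1.194, 0.415)
t=0.020: state=(1.198, 0.400)
t=0.030: state=(1.202, 0.385)
continuing one RK4 step at a time; state shown every 50 steps (Δt=0.5):
t=0.500: state=(1.231, -0.222)
t=1.000: state=(1.002, -0.691)
t=1.500: state=(0.496, -1.443)
t=2.000: state=(-0.630, -3.163)
t=2.500: state=(-1.883, -0.959)
t=3.000: state=(-1.941, 0.282)
t=3.500: state=(-1.754, 0.436)
t=4.000: state=(-1.508, 0.554)
t=4.500: state=(-1.183, 0.775)
t=5.000: state=(-0.677, 1.351)
t=5.500: state=(0.362, 3.039)
t=6.000: state=(1.826, 1.517)
t=6.500: state=(1.994, -0.233)
t=7.000: state=(1.822, -0.411)
t=7.500: state=(1.592, -0.513)
t=8.000: state=(1.297, -0.687)
t=8.500: state=(0.868, -1.099)
t=9.000: state=(0.061, -2.365)
t=9.500: state=(-1.488, -2.796)
t=10.000: state=(-2.017, 0.039)
t=10.440: state=(-1.906, 0.364)
largest grid value and its neighbours: y(5.660)=3.46957, y(5.670)=3.47092, y(5.680)=3.46811
parabola through these three points peaks at t≈5.668 with y≈3.47099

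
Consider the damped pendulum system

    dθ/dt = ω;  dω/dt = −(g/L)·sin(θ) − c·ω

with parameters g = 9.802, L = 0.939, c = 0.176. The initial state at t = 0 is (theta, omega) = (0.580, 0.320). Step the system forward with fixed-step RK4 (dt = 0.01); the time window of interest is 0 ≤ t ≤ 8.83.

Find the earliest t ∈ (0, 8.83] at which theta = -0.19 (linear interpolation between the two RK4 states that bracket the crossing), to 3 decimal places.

t=0.000: state=(0.580, 0.320)
step 1 (dt=0.01): k1=(0.320, -5.777), k2=(0.291, -5.786), k3=(0.291, -5.785), k4=(0.262, -5.792); state += dt/6·(k1+2k2+2k3+k4)
t=0.010: state=(0.583, 0.262)
t=0.020: state=(0.585, 0.204)
t=0.030: state=(0.587, 0.146)
continuing one RK4 step at a time; state shown every 50 steps (Δt=0.5):
t=0.500: state=(0.109, -1.779)
t=0.670: state=(-0.190, -1.652)
next step: t=0.680: state=(-0.206, -1.628) — theta has crossed -0.19
linear interpolation between t=0.670 (-0.18974) and t=0.680 (-0.20614) → t≈0.670

t = 0.670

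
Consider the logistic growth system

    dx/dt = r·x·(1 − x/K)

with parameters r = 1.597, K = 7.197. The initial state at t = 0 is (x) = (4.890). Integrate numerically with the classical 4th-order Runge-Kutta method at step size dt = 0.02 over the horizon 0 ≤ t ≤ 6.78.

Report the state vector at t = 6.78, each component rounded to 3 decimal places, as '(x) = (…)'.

t=0.000: state=(4.890)
step 1 (dt=0.02): k1=(2.503), k2=(2.489), k3=(2.489), k4=(2.474); state += dt/6·(k1+2k2+2k3+k4)
t=0.020: state=(4.940)
t=0.040: state=(4.989)
t=0.060: state=(5.038)
continuing one RK4 step at a time; state shown every 25 steps (Δt=0.5):
t=0.500: state=(5.937)
t=1.000: state=(6.569)
t=1.500: state=(6.900)
t=2.000: state=(7.060)
t=2.500: state=(7.135)
t=3.000: state=(7.169)
t=3.500: state=(7.184)
t=4.000: state=(7.191)
t=4.500: state=(7.194)
t=5.000: state=(7.196)
t=5.500: state=(7.196)
t=6.000: state=(7.197)
t=6.500: state=(7.197)
t=6.780: state=(7.197)

(x) = (7.197)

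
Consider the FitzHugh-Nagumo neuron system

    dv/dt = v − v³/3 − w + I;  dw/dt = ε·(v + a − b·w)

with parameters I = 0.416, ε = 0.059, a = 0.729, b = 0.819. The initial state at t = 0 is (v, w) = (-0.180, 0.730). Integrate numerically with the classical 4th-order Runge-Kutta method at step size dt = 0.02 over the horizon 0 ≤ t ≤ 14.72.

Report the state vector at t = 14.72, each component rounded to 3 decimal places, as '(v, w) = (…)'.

(v, w) = (-1.372, -0.131)

t=0.000: state=(-0.180, 0.730)
step 1 (dt=0.02): k1=(-0.492, -0.003), k2=(-0.497, -0.003), k3=(-0.497, -0.003), k4=(-0.502, -0.003); state += dt/6·(k1+2k2+2k3+k4)
t=0.020: state=(-0.190, 0.730)
t=0.040: state=(-0.200, 0.730)
t=0.060: state=(-0.210, 0.730)
continuing one RK4 step at a time; state shown every 25 steps (Δt=0.5):
t=0.500: state=(-0.491, 0.724)
t=1.000: state=(-0.929, 0.708)
t=1.500: state=(-1.378, 0.678)
t=2.000: state=(-1.659, 0.639)
t=2.500: state=(-1.767, 0.594)
t=3.000: state=(-1.791, 0.549)
t=3.500: state=(-1.786, 0.505)
t=4.000: state=(-1.771, 0.463)
t=4.500: state=(-1.753, 0.422)
t=5.000: state=(-1.734, 0.382)
t=5.500: state=(-1.715, 0.344)
t=6.000: state=(-1.696, 0.307)
t=6.500: state=(-1.677, 0.272)
t=7.000: state=(-1.657, 0.238)
t=7.500: state=(-1.638, 0.206)
t=8.000: state=(-1.619, 0.174)
t=8.500: state=(-1.601, 0.145)
t=9.000: state=(-1.582, 0.116)
t=9.500: state=(-1.563, 0.089)
t=10.000: state=(-1.545, 0.063)
t=10.500: state=(-1.526, 0.038)
t=11.000: state=(-1.508, 0.014)
t=11.500: state=(-1.489, -0.009)
t=12.000: state=(-1.471, -0.031)
t=12.500: state=(-1.453, -0.051)
t=13.000: state=(-1.434, -0.071)
t=13.500: state=(-1.416, -0.090)
t=14.000: state=(-1.398, -0.107)
t=14.500: state=(-1.380, -0.124)
t=14.720: state=(-1.372, -0.131)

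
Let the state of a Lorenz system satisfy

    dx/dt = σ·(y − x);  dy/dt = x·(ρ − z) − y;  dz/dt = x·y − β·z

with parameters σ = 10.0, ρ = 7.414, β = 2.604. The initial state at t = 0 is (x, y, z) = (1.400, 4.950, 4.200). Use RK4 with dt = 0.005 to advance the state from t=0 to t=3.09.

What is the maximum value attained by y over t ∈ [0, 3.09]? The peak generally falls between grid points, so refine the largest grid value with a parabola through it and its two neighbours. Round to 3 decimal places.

max y = 5.861

t=0.000: state=(1.400, 4.950, 4.200)
step 1 (dt=0.005): k1=(35.500, -0.450, -4.007), k2=(34.601, -0.149, -3.543), k3=(34.631, -0.159, -3.556), k4=(33.760, 0.135, -3.105); state += dt/6·(k1+2k2+2k3+k4)
t=0.005: state=(1.573, 4.949, 4.182)
t=0.010: state=(1.738, 4.951, 4.169)
t=0.015: state=(1.895, 4.956, 4.160)
continuing one RK4 step at a time; state shown every 20 steps (Δt=0.1):
t=0.100: state=(3.744, 5.303, 4.489)
t=0.200: state=(4.923, 5.789, 5.632)
t=0.300: state=(5.495, 5.761, 7.047)
t=0.400: state=(5.446, 5.100, 8.085)
t=0.500: state=(4.890, 4.185, 8.345)
t=0.600: state=(4.159, 3.456, 7.936)
t=0.700: state=(3.553, 3.064, 7.204)
t=0.800: state=(3.194, 2.964, 6.433)
t=0.900: state=(3.080, 3.074, 5.783)
t=1.000: state=(3.167, 3.338, 5.334)
t=1.100: state=(3.407, 3.709, 5.130)
t=1.200: state=(3.752, 4.129, 5.193)
t=1.300: state=(4.137, 4.516, 5.513)
t=1.400: state=(4.478, 4.764, 6.024)
t=1.500: state=(4.681, 4.792, 6.586)
t=1.600: state=(4.690, 4.599, 7.024)
t=1.700: state=(4.518, 4.280, 7.216)
t=1.800: state=(4.247, 3.961, 7.147)
t=1.900: state=(3.977, 3.734, 6.894)
t=2.000: state=(3.779, 3.631, 6.562)
t=2.100: state=(3.685, 3.645, 6.247)
t=2.200: state=(3.695, 3.752, 6.013)
t=2.300: state=(3.790, 3.918, 5.897)
t=2.400: state=(3.940, 4.104, 5.912)
t=2.500: state=(4.106, 4.267, 6.043)
t=2.600: state=(4.248, 4.366, 6.251)
t=2.700: state=(4.332, 4.378, 6.475)
t=2.800: state=(4.340, 4.310, 6.653)
t=2.900: state=(4.278, 4.190, 6.741)
t=3.000: state=(4.175, 4.061, 6.730)
t=3.090: state=(4.074, 3.967, 6.650)
largest grid value and its neighbours: y(0.240)=5.85936, y(0.245)=5.86087, y(0.250)=5.86065
parabola through these three points peaks at t≈0.247 with y≈5.86099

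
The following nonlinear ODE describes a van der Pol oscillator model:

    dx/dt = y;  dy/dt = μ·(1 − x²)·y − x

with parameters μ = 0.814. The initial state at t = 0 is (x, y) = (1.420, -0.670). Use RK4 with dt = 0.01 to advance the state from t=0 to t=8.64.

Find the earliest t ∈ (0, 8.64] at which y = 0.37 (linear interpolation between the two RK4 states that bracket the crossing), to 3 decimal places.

t = 2.639

t=0.000: state=(1.420, -0.670)
step 1 (dt=0.01): k1=(-0.670, -0.866), k2=(-0.674, -0.864), k3=(-0.674, -0.864), k4=(-0.679, -0.862); state += dt/6·(k1+2k2+2k3+k4)
t=0.010: state=(1.413, -0.679)
t=0.020: state=(1.406, -0.687)
t=0.030: state=(1.400, -0.696)
continuing one RK4 step at a time; state shown every 50 steps (Δt=0.5):
t=0.500: state=(0.977, -1.115)
t=1.000: state=(0.269, -1.769)
t=1.500: state=(-0.800, -2.376)
t=2.000: state=(-1.763, -1.144)
t=2.500: state=(-1.952, 0.189)
t=2.630: state=(-1.915, 0.360)
next step: t=2.640: state=(-1.912, 0.371) — y has crossed 0.37
linear interpolation between t=2.630 (0.36005) and t=2.640 (0.37126) → t≈2.639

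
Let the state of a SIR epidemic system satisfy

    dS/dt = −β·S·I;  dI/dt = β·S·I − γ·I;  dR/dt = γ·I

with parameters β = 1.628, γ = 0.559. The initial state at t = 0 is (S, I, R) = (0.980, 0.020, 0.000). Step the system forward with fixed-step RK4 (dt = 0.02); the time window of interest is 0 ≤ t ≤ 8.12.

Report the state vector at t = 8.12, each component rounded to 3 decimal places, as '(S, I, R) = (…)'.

t=0.000: state=(0.980, 0.020, 0.000)
step 1 (dt=0.02): k1=(-0.032, 0.021, 0.011), k2=(-0.032, 0.021, 0.011), k3=(-0.032, 0.021, 0.011), k4=(-0.033, 0.021, 0.011); state += dt/6·(k1+2k2+2k3+k4)
t=0.020: state=(0.979, 0.020, 0.000)
t=0.040: state=(0.979, 0.021, 0.000)
t=0.060: state=(0.978, 0.021, 0.001)
continuing one RK4 step at a time; state shown every 25 steps (Δt=0.5):
t=0.500: state=(0.959, 0.033, 0.007)
t=1.000: state=(0.926, 0.054, 0.019)
t=1.500: state=(0.876, 0.086, 0.039)
t=2.000: state=(0.803, 0.128, 0.068)
t=2.500: state=(0.709, 0.180, 0.111)
t=3.000: state=(0.599, 0.232, 0.169)
t=3.500: state=(0.487, 0.273, 0.240)
t=4.000: state=(0.386, 0.294, 0.320)
t=4.500: state=(0.304, 0.294, 0.402)
t=5.000: state=(0.240, 0.277, 0.482)
t=5.500: state=(0.194, 0.250, 0.556)
t=6.000: state=(0.160, 0.218, 0.622)
t=6.500: state=(0.136, 0.186, 0.678)
t=7.000: state=(0.118, 0.156, 0.726)
t=7.500: state=(0.105, 0.129, 0.766)
t=8.000: state=(0.096, 0.106, 0.798)
t=8.120: state=(0.094, 0.101, 0.805)

(S, I, R) = (0.094, 0.101, 0.805)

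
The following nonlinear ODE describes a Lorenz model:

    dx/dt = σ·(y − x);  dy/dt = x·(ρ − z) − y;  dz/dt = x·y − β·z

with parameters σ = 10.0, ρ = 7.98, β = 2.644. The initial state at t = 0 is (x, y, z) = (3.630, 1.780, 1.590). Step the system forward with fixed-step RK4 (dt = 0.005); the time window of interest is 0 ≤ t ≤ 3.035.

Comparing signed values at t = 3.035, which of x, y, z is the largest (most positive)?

largest component: z

t=0.000: state=(3.630, 1.780, 1.590)
step 1 (dt=0.005): k1=(-18.500, 21.416, 2.257), k2=(-17.502, 21.046, 2.352), k3=(-17.536, 21.062, 2.353), k4=(-16.570, 20.708, 2.443); state += dt/6·(k1+2k2+2k3+k4)
t=0.005: state=(3.542, 1.885, 1.602)
t=0.010: state=(3.464, 1.987, 1.614)
t=0.015: state=(3.394, 2.086, 1.628)
continuing one RK4 step at a time; state shown every 20 steps (Δt=0.1):
t=0.100: state=(3.123, 3.502, 1.978)
t=0.200: state=(3.920, 5.017, 2.841)
t=0.300: state=(5.144, 6.407, 4.499)
t=0.400: state=(6.234, 7.029, 6.912)
t=0.500: state=(6.527, 6.268, 9.143)
t=0.600: state=(5.779, 4.649, 9.998)
t=0.700: state=(4.537, 3.306, 9.445)
t=0.800: state=(3.484, 2.647, 8.266)
t=0.900: state=(2.878, 2.492, 7.043)
t=1.000: state=(2.676, 2.640, 6.021)
t=1.100: state=(2.774, 2.995, 5.291)
t=1.200: state=(3.100, 3.523, 4.901)
t=1.300: state=(3.604, 4.178, 4.900)
t=1.400: state=(4.220, 4.858, 5.328)
t=1.500: state=(4.826, 5.368, 6.148)
t=1.600: state=(5.238, 5.490, 7.155)
t=1.700: state=(5.295, 5.155, 7.984)
t=1.800: state=(4.991, 4.554, 8.330)
t=1.900: state=(4.497, 3.984, 8.164)
t=2.000: state=(4.027, 3.622, 7.676)
t=2.100: state=(3.713, 3.496, 7.089)
t=2.200: state=(3.593, 3.567, 6.566)
t=2.300: state=(3.650, 3.782, 6.204)
t=2.400: state=(3.843, 4.088, 6.057)
t=2.500: state=(4.120, 4.417, 6.142)
t=2.600: state=(4.413, 4.689, 6.431)
t=2.700: state=(4.646, 4.823, 6.843)
t=2.800: state=(4.751, 4.779, 7.247)
t=2.900: state=(4.703, 4.586, 7.515)
t=3.000: state=(4.536, 4.332, 7.579)
t=3.035: state=(4.463, 4.247, 7.554)
compare at T: x=4.463, y=4.247, z=7.554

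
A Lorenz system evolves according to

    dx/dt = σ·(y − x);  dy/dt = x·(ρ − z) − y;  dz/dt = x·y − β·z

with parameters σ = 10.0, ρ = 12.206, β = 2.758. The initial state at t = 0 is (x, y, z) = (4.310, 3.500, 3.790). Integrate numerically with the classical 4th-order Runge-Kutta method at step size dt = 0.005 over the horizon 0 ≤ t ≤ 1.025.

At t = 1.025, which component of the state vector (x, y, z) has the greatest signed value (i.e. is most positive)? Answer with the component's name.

largest component: z

t=0.000: state=(4.310, 3.500, 3.790)
step 1 (dt=0.005): k1=(-8.100, 32.773, 4.632), k2=(-7.078, 32.471, 4.881), k3=(-7.111, 32.490, 4.885), k4=(-6.120, 32.207, 5.135); state += dt/6·(k1+2k2+2k3+k4)
t=0.005: state=(4.275, 3.662, 3.814)
t=0.010: state=(4.249, 3.822, 3.841)
t=0.015: state=(4.232, 3.980, 3.871)
continuing one RK4 step at a time; state shown every 10 steps (Δt=0.05):
t=0.050: state=(4.325, 5.042, 4.157)
t=0.100: state=(4.923, 6.523, 4.869)
t=0.150: state=(5.865, 7.977, 6.076)
t=0.200: state=(6.974, 9.228, 7.894)
t=0.250: state=(8.034, 9.924, 10.274)
t=0.300: state=(8.762, 9.689, 12.852)
t=0.350: state=(8.890, 8.441, 14.983)
t=0.400: state=(8.326, 6.581, 16.095)
t=0.450: state=(7.239, 4.750, 16.076)
t=0.500: state=(5.951, 3.388, 15.244)
t=0.550: state=(4.754, 2.584, 14.013)
t=0.600: state=(3.810, 2.217, 12.679)
t=0.650: state=(3.159, 2.136, 11.394)
t=0.700: state=(2.773, 2.233, 10.225)
t=0.750: state=(2.603, 2.451, 9.199)
t=0.800: state=(2.608, 2.768, 8.329)
t=0.850: state=(2.757, 3.187, 7.628)
t=0.900: state=(3.035, 3.716, 7.111)
t=0.950: state=(3.437, 4.364, 6.805)
t=1.000: state=(3.962, 5.133, 6.749)
t=1.025: state=(4.269, 5.557, 6.831)
compare at T: x=4.269, y=5.557, z=6.831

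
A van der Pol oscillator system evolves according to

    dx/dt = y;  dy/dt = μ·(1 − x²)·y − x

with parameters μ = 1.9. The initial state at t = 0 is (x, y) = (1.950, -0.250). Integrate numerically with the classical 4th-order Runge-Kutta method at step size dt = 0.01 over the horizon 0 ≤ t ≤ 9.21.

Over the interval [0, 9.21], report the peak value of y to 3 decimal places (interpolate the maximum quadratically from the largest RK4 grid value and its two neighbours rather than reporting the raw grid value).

t=0.000: state=(1.950, -0.250)
step 1 (dt=0.01): k1=(-0.250, -0.619), k2=(-0.253, -0.603), k3=(-0.253, -0.604), k4=(-0.256, -0.589); state += dt/6·(k1+2k2+2k3+k4)
t=0.010: state=(1.947, -0.256)
t=0.020: state=(1.945, -0.262)
t=0.030: state=(1.942, -0.267)
continuing one RK4 step at a time; state shown every 50 steps (Δt=0.5):
t=0.500: state=(1.782, -0.391)
t=1.000: state=(1.564, -0.485)
t=1.500: state=(1.285, -0.651)
t=2.000: state=(0.875, -1.059)
t=2.500: state=(0.076, -2.419)
t=3.000: state=(-1.548, -2.801)
t=3.500: state=(-2.016, 0.101)
t=4.000: state=(-1.880, 0.355)
t=4.500: state=(-1.683, 0.433)
t=5.000: state=(-1.440, 0.550)
t=5.500: state=(-1.112, 0.797)
t=6.000: state=(-0.571, 1.507)
t=6.500: state=(0.651, 3.561)
t=7.000: state=(1.958, 0.742)
t=7.500: state=(1.964, -0.290)
t=8.000: state=(1.789, -0.392)
t=8.500: state=(1.573, -0.481)
t=9.000: state=(1.296, -0.643)
t=9.210: state=(1.150, -0.762)
largest grid value and its neighbours: y(6.570)=3.69486, y(6.580)=3.69574, y(6.590)=3.69135
parabola through these three points peaks at t≈6.577 with y≈3.69603

max y = 3.696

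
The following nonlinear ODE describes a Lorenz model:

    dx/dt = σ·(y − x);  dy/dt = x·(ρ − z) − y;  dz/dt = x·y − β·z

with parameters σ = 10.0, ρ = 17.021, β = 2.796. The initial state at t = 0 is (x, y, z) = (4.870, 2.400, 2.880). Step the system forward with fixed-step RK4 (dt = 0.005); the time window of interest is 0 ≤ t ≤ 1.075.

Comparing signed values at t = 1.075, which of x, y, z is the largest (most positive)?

t=0.000: state=(4.870, 2.400, 2.880)
step 1 (dt=0.005): k1=(-24.700, 66.467, 3.636), k2=(-22.421, 65.384, 4.261), k3=(-22.505, 65.459, 4.258), k4=(-20.302, 64.447, 4.863); state += dt/6·(k1+2k2+2k3+k4)
t=0.005: state=(4.758, 2.727, 2.901)
t=0.010: state=(4.666, 3.045, 2.929)
t=0.015: state=(4.595, 3.355, 2.961)
continuing one RK4 step at a time; state shown every 10 steps (Δt=0.05):
t=0.050: state=(4.551, 5.395, 3.348)
t=0.100: state=(5.496, 8.303, 4.509)
t=0.150: state=(7.260, 11.415, 6.868)
t=0.200: state=(9.515, 14.175, 11.051)
t=0.250: state=(11.625, 15.025, 16.995)
t=0.300: state=(12.533, 12.464, 22.768)
t=0.350: state=(11.469, 7.450, 25.480)
t=0.400: state=(8.873, 2.959, 24.588)
t=0.450: state=(5.959, 0.516, 21.937)
t=0.500: state=(3.601, -0.330, 19.080)
t=0.550: state=(2.019, -0.430, 16.538)
t=0.600: state=(1.081, -0.299, 14.354)
t=0.650: state=(0.571, -0.147, 12.473)
t=0.700: state=(0.314, -0.030, 10.844)
t=0.750: state=(0.198, 0.054, 9.429)
t=0.800: state=(0.156, 0.120, 8.200)
t=0.850: state=(0.155, 0.184, 7.131)
t=0.900: state=(0.182, 0.260, 6.202)
t=0.950: state=(0.233, 0.360, 5.396)
t=1.000: state=(0.311, 0.501, 4.698)
t=1.050: state=(0.426, 0.702, 4.095)
t=1.075: state=(0.502, 0.834, 3.827)
compare at T: x=0.502, y=0.834, z=3.827

largest component: z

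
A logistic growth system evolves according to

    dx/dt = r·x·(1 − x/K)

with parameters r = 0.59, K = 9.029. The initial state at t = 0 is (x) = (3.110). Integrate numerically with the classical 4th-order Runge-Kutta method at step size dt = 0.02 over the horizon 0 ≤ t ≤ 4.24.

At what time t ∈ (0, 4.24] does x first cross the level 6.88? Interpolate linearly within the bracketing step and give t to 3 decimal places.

t = 3.063

t=0.000: state=(3.110)
step 1 (dt=0.02): k1=(1.203), k2=(1.205), k3=(1.205), k4=(1.207); state += dt/6·(k1+2k2+2k3+k4)
t=0.020: state=(3.134)
t=0.040: state=(3.158)
t=0.060: state=(3.183)
continuing one RK4 step at a time; state shown every 10 steps (Δt=0.2):
t=0.200: state=(3.355)
t=0.400: state=(3.607)
t=0.600: state=(3.865)
t=0.800: state=(4.128)
t=1.000: state=(4.394)
t=1.200: state=(4.660)
t=1.400: state=(4.925)
t=1.600: state=(5.188)
t=1.800: state=(5.446)
t=2.000: state=(5.697)
t=2.200: state=(5.941)
t=2.400: state=(6.176)
t=2.600: state=(6.401)
t=2.800: state=(6.616)
t=3.000: state=(6.819)
t=3.060: state=(6.877)
next step: t=3.080: state=(6.896) — x has crossed 6.88
linear interpolation between t=3.060 (6.87712) and t=3.080 (6.89640) → t≈3.063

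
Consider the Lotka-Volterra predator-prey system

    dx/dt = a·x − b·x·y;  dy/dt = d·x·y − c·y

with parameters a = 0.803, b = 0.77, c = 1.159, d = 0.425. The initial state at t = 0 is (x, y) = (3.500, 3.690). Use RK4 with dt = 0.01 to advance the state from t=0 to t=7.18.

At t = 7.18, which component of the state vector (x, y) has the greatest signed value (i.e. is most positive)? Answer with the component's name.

largest component: x

t=0.000: state=(3.500, 3.690)
step 1 (dt=0.01): k1=(-7.134, 1.212), k2=(-7.078, 1.158), k3=(-7.077, 1.158), k4=(-7.020, 1.105); state += dt/6·(k1+2k2+2k3+k4)
t=0.010: state=(3.429, 3.702)
t=0.020: state=(3.360, 3.712)
t=0.030: state=(3.291, 3.722)
continuing one RK4 step at a time; state shown every 25 steps (Δt=0.25):
t=0.250: state=(2.084, 3.692)
t=0.500: state=(1.295, 3.292)
t=0.750: state=(0.884, 2.759)
t=1.000: state=(0.668, 2.240)
t=1.250: state=(0.555, 1.788)
t=1.500: state=(0.499, 1.415)
t=1.750: state=(0.479, 1.115)
t=2.000: state=(0.483, 0.878)
t=2.250: state=(0.508, 0.693)
t=2.500: state=(0.552, 0.548)
t=2.750: state=(0.614, 0.437)
t=3.000: state=(0.696, 0.350)
t=3.250: state=(0.800, 0.284)
t=3.500: state=(0.931, 0.233)
t=3.750: state=(1.092, 0.194)
t=4.000: state=(1.290, 0.165)
t=4.250: state=(1.531, 0.143)
t=4.500: state=(1.823, 0.128)
t=4.750: state=(2.176, 0.118)
t=5.000: state=(2.602, 0.114)
t=5.250: state=(3.111, 0.116)
t=5.500: state=(3.716, 0.124)
t=5.750: state=(4.428, 0.143)
t=6.000: state=(5.249, 0.179)
t=6.250: state=(6.163, 0.245)
t=6.500: state=(7.108, 0.372)
t=6.750: state=(7.918, 0.620)
t=7.000: state=(8.241, 1.102)
t=7.180: state=(7.879, 1.664)
compare at T: x=7.879, y=1.664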